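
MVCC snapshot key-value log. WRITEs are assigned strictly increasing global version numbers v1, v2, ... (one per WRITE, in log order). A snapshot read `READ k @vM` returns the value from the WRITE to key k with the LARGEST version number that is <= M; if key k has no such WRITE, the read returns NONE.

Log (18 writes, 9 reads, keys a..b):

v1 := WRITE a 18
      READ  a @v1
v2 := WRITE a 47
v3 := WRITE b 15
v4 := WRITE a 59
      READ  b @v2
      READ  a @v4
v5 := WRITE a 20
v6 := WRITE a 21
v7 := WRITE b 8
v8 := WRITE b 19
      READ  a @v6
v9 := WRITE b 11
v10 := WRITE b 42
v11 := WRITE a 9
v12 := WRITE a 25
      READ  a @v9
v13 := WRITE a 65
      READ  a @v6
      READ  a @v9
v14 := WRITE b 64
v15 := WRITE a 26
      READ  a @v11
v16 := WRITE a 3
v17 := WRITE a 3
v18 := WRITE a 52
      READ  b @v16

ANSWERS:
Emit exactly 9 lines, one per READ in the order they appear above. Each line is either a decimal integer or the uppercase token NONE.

v1: WRITE a=18  (a history now [(1, 18)])
READ a @v1: history=[(1, 18)] -> pick v1 -> 18
v2: WRITE a=47  (a history now [(1, 18), (2, 47)])
v3: WRITE b=15  (b history now [(3, 15)])
v4: WRITE a=59  (a history now [(1, 18), (2, 47), (4, 59)])
READ b @v2: history=[(3, 15)] -> no version <= 2 -> NONE
READ a @v4: history=[(1, 18), (2, 47), (4, 59)] -> pick v4 -> 59
v5: WRITE a=20  (a history now [(1, 18), (2, 47), (4, 59), (5, 20)])
v6: WRITE a=21  (a history now [(1, 18), (2, 47), (4, 59), (5, 20), (6, 21)])
v7: WRITE b=8  (b history now [(3, 15), (7, 8)])
v8: WRITE b=19  (b history now [(3, 15), (7, 8), (8, 19)])
READ a @v6: history=[(1, 18), (2, 47), (4, 59), (5, 20), (6, 21)] -> pick v6 -> 21
v9: WRITE b=11  (b history now [(3, 15), (7, 8), (8, 19), (9, 11)])
v10: WRITE b=42  (b history now [(3, 15), (7, 8), (8, 19), (9, 11), (10, 42)])
v11: WRITE a=9  (a history now [(1, 18), (2, 47), (4, 59), (5, 20), (6, 21), (11, 9)])
v12: WRITE a=25  (a history now [(1, 18), (2, 47), (4, 59), (5, 20), (6, 21), (11, 9), (12, 25)])
READ a @v9: history=[(1, 18), (2, 47), (4, 59), (5, 20), (6, 21), (11, 9), (12, 25)] -> pick v6 -> 21
v13: WRITE a=65  (a history now [(1, 18), (2, 47), (4, 59), (5, 20), (6, 21), (11, 9), (12, 25), (13, 65)])
READ a @v6: history=[(1, 18), (2, 47), (4, 59), (5, 20), (6, 21), (11, 9), (12, 25), (13, 65)] -> pick v6 -> 21
READ a @v9: history=[(1, 18), (2, 47), (4, 59), (5, 20), (6, 21), (11, 9), (12, 25), (13, 65)] -> pick v6 -> 21
v14: WRITE b=64  (b history now [(3, 15), (7, 8), (8, 19), (9, 11), (10, 42), (14, 64)])
v15: WRITE a=26  (a history now [(1, 18), (2, 47), (4, 59), (5, 20), (6, 21), (11, 9), (12, 25), (13, 65), (15, 26)])
READ a @v11: history=[(1, 18), (2, 47), (4, 59), (5, 20), (6, 21), (11, 9), (12, 25), (13, 65), (15, 26)] -> pick v11 -> 9
v16: WRITE a=3  (a history now [(1, 18), (2, 47), (4, 59), (5, 20), (6, 21), (11, 9), (12, 25), (13, 65), (15, 26), (16, 3)])
v17: WRITE a=3  (a history now [(1, 18), (2, 47), (4, 59), (5, 20), (6, 21), (11, 9), (12, 25), (13, 65), (15, 26), (16, 3), (17, 3)])
v18: WRITE a=52  (a history now [(1, 18), (2, 47), (4, 59), (5, 20), (6, 21), (11, 9), (12, 25), (13, 65), (15, 26), (16, 3), (17, 3), (18, 52)])
READ b @v16: history=[(3, 15), (7, 8), (8, 19), (9, 11), (10, 42), (14, 64)] -> pick v14 -> 64

Answer: 18
NONE
59
21
21
21
21
9
64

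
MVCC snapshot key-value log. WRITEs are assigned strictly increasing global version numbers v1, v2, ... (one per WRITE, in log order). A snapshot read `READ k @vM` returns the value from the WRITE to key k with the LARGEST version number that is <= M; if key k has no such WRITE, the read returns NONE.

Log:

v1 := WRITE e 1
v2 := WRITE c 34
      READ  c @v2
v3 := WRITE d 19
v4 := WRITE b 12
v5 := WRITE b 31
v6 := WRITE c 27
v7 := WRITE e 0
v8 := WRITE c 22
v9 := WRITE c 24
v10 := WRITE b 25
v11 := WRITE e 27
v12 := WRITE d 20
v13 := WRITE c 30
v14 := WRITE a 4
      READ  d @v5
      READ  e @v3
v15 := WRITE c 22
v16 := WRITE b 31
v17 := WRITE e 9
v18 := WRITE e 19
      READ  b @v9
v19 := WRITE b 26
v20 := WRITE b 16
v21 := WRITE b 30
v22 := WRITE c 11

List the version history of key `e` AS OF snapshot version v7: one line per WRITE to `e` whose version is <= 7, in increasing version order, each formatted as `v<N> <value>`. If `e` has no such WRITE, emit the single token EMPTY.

Answer: v1 1
v7 0

Derivation:
Scan writes for key=e with version <= 7:
  v1 WRITE e 1 -> keep
  v2 WRITE c 34 -> skip
  v3 WRITE d 19 -> skip
  v4 WRITE b 12 -> skip
  v5 WRITE b 31 -> skip
  v6 WRITE c 27 -> skip
  v7 WRITE e 0 -> keep
  v8 WRITE c 22 -> skip
  v9 WRITE c 24 -> skip
  v10 WRITE b 25 -> skip
  v11 WRITE e 27 -> drop (> snap)
  v12 WRITE d 20 -> skip
  v13 WRITE c 30 -> skip
  v14 WRITE a 4 -> skip
  v15 WRITE c 22 -> skip
  v16 WRITE b 31 -> skip
  v17 WRITE e 9 -> drop (> snap)
  v18 WRITE e 19 -> drop (> snap)
  v19 WRITE b 26 -> skip
  v20 WRITE b 16 -> skip
  v21 WRITE b 30 -> skip
  v22 WRITE c 11 -> skip
Collected: [(1, 1), (7, 0)]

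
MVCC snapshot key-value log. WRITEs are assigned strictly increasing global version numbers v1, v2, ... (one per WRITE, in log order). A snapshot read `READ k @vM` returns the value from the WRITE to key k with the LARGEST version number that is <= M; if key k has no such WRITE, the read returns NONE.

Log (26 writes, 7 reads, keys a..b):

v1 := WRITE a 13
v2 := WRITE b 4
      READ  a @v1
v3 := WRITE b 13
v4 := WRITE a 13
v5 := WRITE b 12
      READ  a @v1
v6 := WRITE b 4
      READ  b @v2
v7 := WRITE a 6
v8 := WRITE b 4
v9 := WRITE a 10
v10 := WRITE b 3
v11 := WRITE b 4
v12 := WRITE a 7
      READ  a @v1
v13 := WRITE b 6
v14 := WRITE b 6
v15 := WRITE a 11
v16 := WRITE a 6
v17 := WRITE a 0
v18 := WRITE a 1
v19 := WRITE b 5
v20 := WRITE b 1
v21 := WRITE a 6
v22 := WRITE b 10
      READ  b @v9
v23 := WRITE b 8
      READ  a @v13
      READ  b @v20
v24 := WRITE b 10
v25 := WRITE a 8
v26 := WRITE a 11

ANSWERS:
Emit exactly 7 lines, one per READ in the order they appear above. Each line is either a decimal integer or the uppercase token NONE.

v1: WRITE a=13  (a history now [(1, 13)])
v2: WRITE b=4  (b history now [(2, 4)])
READ a @v1: history=[(1, 13)] -> pick v1 -> 13
v3: WRITE b=13  (b history now [(2, 4), (3, 13)])
v4: WRITE a=13  (a history now [(1, 13), (4, 13)])
v5: WRITE b=12  (b history now [(2, 4), (3, 13), (5, 12)])
READ a @v1: history=[(1, 13), (4, 13)] -> pick v1 -> 13
v6: WRITE b=4  (b history now [(2, 4), (3, 13), (5, 12), (6, 4)])
READ b @v2: history=[(2, 4), (3, 13), (5, 12), (6, 4)] -> pick v2 -> 4
v7: WRITE a=6  (a history now [(1, 13), (4, 13), (7, 6)])
v8: WRITE b=4  (b history now [(2, 4), (3, 13), (5, 12), (6, 4), (8, 4)])
v9: WRITE a=10  (a history now [(1, 13), (4, 13), (7, 6), (9, 10)])
v10: WRITE b=3  (b history now [(2, 4), (3, 13), (5, 12), (6, 4), (8, 4), (10, 3)])
v11: WRITE b=4  (b history now [(2, 4), (3, 13), (5, 12), (6, 4), (8, 4), (10, 3), (11, 4)])
v12: WRITE a=7  (a history now [(1, 13), (4, 13), (7, 6), (9, 10), (12, 7)])
READ a @v1: history=[(1, 13), (4, 13), (7, 6), (9, 10), (12, 7)] -> pick v1 -> 13
v13: WRITE b=6  (b history now [(2, 4), (3, 13), (5, 12), (6, 4), (8, 4), (10, 3), (11, 4), (13, 6)])
v14: WRITE b=6  (b history now [(2, 4), (3, 13), (5, 12), (6, 4), (8, 4), (10, 3), (11, 4), (13, 6), (14, 6)])
v15: WRITE a=11  (a history now [(1, 13), (4, 13), (7, 6), (9, 10), (12, 7), (15, 11)])
v16: WRITE a=6  (a history now [(1, 13), (4, 13), (7, 6), (9, 10), (12, 7), (15, 11), (16, 6)])
v17: WRITE a=0  (a history now [(1, 13), (4, 13), (7, 6), (9, 10), (12, 7), (15, 11), (16, 6), (17, 0)])
v18: WRITE a=1  (a history now [(1, 13), (4, 13), (7, 6), (9, 10), (12, 7), (15, 11), (16, 6), (17, 0), (18, 1)])
v19: WRITE b=5  (b history now [(2, 4), (3, 13), (5, 12), (6, 4), (8, 4), (10, 3), (11, 4), (13, 6), (14, 6), (19, 5)])
v20: WRITE b=1  (b history now [(2, 4), (3, 13), (5, 12), (6, 4), (8, 4), (10, 3), (11, 4), (13, 6), (14, 6), (19, 5), (20, 1)])
v21: WRITE a=6  (a history now [(1, 13), (4, 13), (7, 6), (9, 10), (12, 7), (15, 11), (16, 6), (17, 0), (18, 1), (21, 6)])
v22: WRITE b=10  (b history now [(2, 4), (3, 13), (5, 12), (6, 4), (8, 4), (10, 3), (11, 4), (13, 6), (14, 6), (19, 5), (20, 1), (22, 10)])
READ b @v9: history=[(2, 4), (3, 13), (5, 12), (6, 4), (8, 4), (10, 3), (11, 4), (13, 6), (14, 6), (19, 5), (20, 1), (22, 10)] -> pick v8 -> 4
v23: WRITE b=8  (b history now [(2, 4), (3, 13), (5, 12), (6, 4), (8, 4), (10, 3), (11, 4), (13, 6), (14, 6), (19, 5), (20, 1), (22, 10), (23, 8)])
READ a @v13: history=[(1, 13), (4, 13), (7, 6), (9, 10), (12, 7), (15, 11), (16, 6), (17, 0), (18, 1), (21, 6)] -> pick v12 -> 7
READ b @v20: history=[(2, 4), (3, 13), (5, 12), (6, 4), (8, 4), (10, 3), (11, 4), (13, 6), (14, 6), (19, 5), (20, 1), (22, 10), (23, 8)] -> pick v20 -> 1
v24: WRITE b=10  (b history now [(2, 4), (3, 13), (5, 12), (6, 4), (8, 4), (10, 3), (11, 4), (13, 6), (14, 6), (19, 5), (20, 1), (22, 10), (23, 8), (24, 10)])
v25: WRITE a=8  (a history now [(1, 13), (4, 13), (7, 6), (9, 10), (12, 7), (15, 11), (16, 6), (17, 0), (18, 1), (21, 6), (25, 8)])
v26: WRITE a=11  (a history now [(1, 13), (4, 13), (7, 6), (9, 10), (12, 7), (15, 11), (16, 6), (17, 0), (18, 1), (21, 6), (25, 8), (26, 11)])

Answer: 13
13
4
13
4
7
1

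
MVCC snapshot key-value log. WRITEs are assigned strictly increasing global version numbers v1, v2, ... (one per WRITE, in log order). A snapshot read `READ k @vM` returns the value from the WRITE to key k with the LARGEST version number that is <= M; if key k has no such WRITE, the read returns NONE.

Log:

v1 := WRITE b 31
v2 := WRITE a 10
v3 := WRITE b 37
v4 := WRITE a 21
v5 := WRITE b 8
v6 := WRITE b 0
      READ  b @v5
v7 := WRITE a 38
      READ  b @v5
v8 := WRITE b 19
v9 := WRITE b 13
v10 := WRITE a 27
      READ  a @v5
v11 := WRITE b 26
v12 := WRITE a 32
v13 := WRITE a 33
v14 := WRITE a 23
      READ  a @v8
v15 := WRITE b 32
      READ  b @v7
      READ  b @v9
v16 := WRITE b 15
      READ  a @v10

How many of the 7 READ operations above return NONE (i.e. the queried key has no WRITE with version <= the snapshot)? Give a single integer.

Answer: 0

Derivation:
v1: WRITE b=31  (b history now [(1, 31)])
v2: WRITE a=10  (a history now [(2, 10)])
v3: WRITE b=37  (b history now [(1, 31), (3, 37)])
v4: WRITE a=21  (a history now [(2, 10), (4, 21)])
v5: WRITE b=8  (b history now [(1, 31), (3, 37), (5, 8)])
v6: WRITE b=0  (b history now [(1, 31), (3, 37), (5, 8), (6, 0)])
READ b @v5: history=[(1, 31), (3, 37), (5, 8), (6, 0)] -> pick v5 -> 8
v7: WRITE a=38  (a history now [(2, 10), (4, 21), (7, 38)])
READ b @v5: history=[(1, 31), (3, 37), (5, 8), (6, 0)] -> pick v5 -> 8
v8: WRITE b=19  (b history now [(1, 31), (3, 37), (5, 8), (6, 0), (8, 19)])
v9: WRITE b=13  (b history now [(1, 31), (3, 37), (5, 8), (6, 0), (8, 19), (9, 13)])
v10: WRITE a=27  (a history now [(2, 10), (4, 21), (7, 38), (10, 27)])
READ a @v5: history=[(2, 10), (4, 21), (7, 38), (10, 27)] -> pick v4 -> 21
v11: WRITE b=26  (b history now [(1, 31), (3, 37), (5, 8), (6, 0), (8, 19), (9, 13), (11, 26)])
v12: WRITE a=32  (a history now [(2, 10), (4, 21), (7, 38), (10, 27), (12, 32)])
v13: WRITE a=33  (a history now [(2, 10), (4, 21), (7, 38), (10, 27), (12, 32), (13, 33)])
v14: WRITE a=23  (a history now [(2, 10), (4, 21), (7, 38), (10, 27), (12, 32), (13, 33), (14, 23)])
READ a @v8: history=[(2, 10), (4, 21), (7, 38), (10, 27), (12, 32), (13, 33), (14, 23)] -> pick v7 -> 38
v15: WRITE b=32  (b history now [(1, 31), (3, 37), (5, 8), (6, 0), (8, 19), (9, 13), (11, 26), (15, 32)])
READ b @v7: history=[(1, 31), (3, 37), (5, 8), (6, 0), (8, 19), (9, 13), (11, 26), (15, 32)] -> pick v6 -> 0
READ b @v9: history=[(1, 31), (3, 37), (5, 8), (6, 0), (8, 19), (9, 13), (11, 26), (15, 32)] -> pick v9 -> 13
v16: WRITE b=15  (b history now [(1, 31), (3, 37), (5, 8), (6, 0), (8, 19), (9, 13), (11, 26), (15, 32), (16, 15)])
READ a @v10: history=[(2, 10), (4, 21), (7, 38), (10, 27), (12, 32), (13, 33), (14, 23)] -> pick v10 -> 27
Read results in order: ['8', '8', '21', '38', '0', '13', '27']
NONE count = 0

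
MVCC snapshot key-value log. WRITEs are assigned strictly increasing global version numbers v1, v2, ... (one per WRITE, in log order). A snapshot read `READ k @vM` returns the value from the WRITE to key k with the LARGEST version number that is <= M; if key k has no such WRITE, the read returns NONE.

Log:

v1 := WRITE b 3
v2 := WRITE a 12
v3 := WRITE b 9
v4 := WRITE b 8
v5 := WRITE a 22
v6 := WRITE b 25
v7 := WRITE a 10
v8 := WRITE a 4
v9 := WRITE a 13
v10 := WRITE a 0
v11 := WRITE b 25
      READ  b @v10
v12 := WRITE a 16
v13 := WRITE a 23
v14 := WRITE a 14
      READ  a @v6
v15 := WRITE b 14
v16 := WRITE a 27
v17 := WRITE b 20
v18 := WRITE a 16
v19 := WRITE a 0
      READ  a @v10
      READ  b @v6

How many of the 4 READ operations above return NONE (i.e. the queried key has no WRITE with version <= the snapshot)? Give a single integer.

Answer: 0

Derivation:
v1: WRITE b=3  (b history now [(1, 3)])
v2: WRITE a=12  (a history now [(2, 12)])
v3: WRITE b=9  (b history now [(1, 3), (3, 9)])
v4: WRITE b=8  (b history now [(1, 3), (3, 9), (4, 8)])
v5: WRITE a=22  (a history now [(2, 12), (5, 22)])
v6: WRITE b=25  (b history now [(1, 3), (3, 9), (4, 8), (6, 25)])
v7: WRITE a=10  (a history now [(2, 12), (5, 22), (7, 10)])
v8: WRITE a=4  (a history now [(2, 12), (5, 22), (7, 10), (8, 4)])
v9: WRITE a=13  (a history now [(2, 12), (5, 22), (7, 10), (8, 4), (9, 13)])
v10: WRITE a=0  (a history now [(2, 12), (5, 22), (7, 10), (8, 4), (9, 13), (10, 0)])
v11: WRITE b=25  (b history now [(1, 3), (3, 9), (4, 8), (6, 25), (11, 25)])
READ b @v10: history=[(1, 3), (3, 9), (4, 8), (6, 25), (11, 25)] -> pick v6 -> 25
v12: WRITE a=16  (a history now [(2, 12), (5, 22), (7, 10), (8, 4), (9, 13), (10, 0), (12, 16)])
v13: WRITE a=23  (a history now [(2, 12), (5, 22), (7, 10), (8, 4), (9, 13), (10, 0), (12, 16), (13, 23)])
v14: WRITE a=14  (a history now [(2, 12), (5, 22), (7, 10), (8, 4), (9, 13), (10, 0), (12, 16), (13, 23), (14, 14)])
READ a @v6: history=[(2, 12), (5, 22), (7, 10), (8, 4), (9, 13), (10, 0), (12, 16), (13, 23), (14, 14)] -> pick v5 -> 22
v15: WRITE b=14  (b history now [(1, 3), (3, 9), (4, 8), (6, 25), (11, 25), (15, 14)])
v16: WRITE a=27  (a history now [(2, 12), (5, 22), (7, 10), (8, 4), (9, 13), (10, 0), (12, 16), (13, 23), (14, 14), (16, 27)])
v17: WRITE b=20  (b history now [(1, 3), (3, 9), (4, 8), (6, 25), (11, 25), (15, 14), (17, 20)])
v18: WRITE a=16  (a history now [(2, 12), (5, 22), (7, 10), (8, 4), (9, 13), (10, 0), (12, 16), (13, 23), (14, 14), (16, 27), (18, 16)])
v19: WRITE a=0  (a history now [(2, 12), (5, 22), (7, 10), (8, 4), (9, 13), (10, 0), (12, 16), (13, 23), (14, 14), (16, 27), (18, 16), (19, 0)])
READ a @v10: history=[(2, 12), (5, 22), (7, 10), (8, 4), (9, 13), (10, 0), (12, 16), (13, 23), (14, 14), (16, 27), (18, 16), (19, 0)] -> pick v10 -> 0
READ b @v6: history=[(1, 3), (3, 9), (4, 8), (6, 25), (11, 25), (15, 14), (17, 20)] -> pick v6 -> 25
Read results in order: ['25', '22', '0', '25']
NONE count = 0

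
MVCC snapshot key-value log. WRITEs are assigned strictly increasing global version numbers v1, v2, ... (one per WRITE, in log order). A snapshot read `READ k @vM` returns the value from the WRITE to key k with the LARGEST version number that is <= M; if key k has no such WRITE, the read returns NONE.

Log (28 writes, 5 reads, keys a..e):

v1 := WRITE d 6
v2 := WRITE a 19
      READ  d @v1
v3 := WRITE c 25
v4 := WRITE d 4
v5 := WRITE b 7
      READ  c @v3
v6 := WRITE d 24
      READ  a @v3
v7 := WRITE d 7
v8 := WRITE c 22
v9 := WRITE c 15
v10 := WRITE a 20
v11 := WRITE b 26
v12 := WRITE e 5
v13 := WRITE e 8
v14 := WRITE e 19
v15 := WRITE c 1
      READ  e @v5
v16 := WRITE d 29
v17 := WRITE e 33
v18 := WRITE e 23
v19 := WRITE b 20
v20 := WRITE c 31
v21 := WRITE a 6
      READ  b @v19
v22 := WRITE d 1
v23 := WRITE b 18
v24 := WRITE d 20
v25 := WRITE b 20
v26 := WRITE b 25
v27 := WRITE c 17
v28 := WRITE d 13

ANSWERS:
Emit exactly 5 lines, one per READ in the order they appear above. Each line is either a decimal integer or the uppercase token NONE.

v1: WRITE d=6  (d history now [(1, 6)])
v2: WRITE a=19  (a history now [(2, 19)])
READ d @v1: history=[(1, 6)] -> pick v1 -> 6
v3: WRITE c=25  (c history now [(3, 25)])
v4: WRITE d=4  (d history now [(1, 6), (4, 4)])
v5: WRITE b=7  (b history now [(5, 7)])
READ c @v3: history=[(3, 25)] -> pick v3 -> 25
v6: WRITE d=24  (d history now [(1, 6), (4, 4), (6, 24)])
READ a @v3: history=[(2, 19)] -> pick v2 -> 19
v7: WRITE d=7  (d history now [(1, 6), (4, 4), (6, 24), (7, 7)])
v8: WRITE c=22  (c history now [(3, 25), (8, 22)])
v9: WRITE c=15  (c history now [(3, 25), (8, 22), (9, 15)])
v10: WRITE a=20  (a history now [(2, 19), (10, 20)])
v11: WRITE b=26  (b history now [(5, 7), (11, 26)])
v12: WRITE e=5  (e history now [(12, 5)])
v13: WRITE e=8  (e history now [(12, 5), (13, 8)])
v14: WRITE e=19  (e history now [(12, 5), (13, 8), (14, 19)])
v15: WRITE c=1  (c history now [(3, 25), (8, 22), (9, 15), (15, 1)])
READ e @v5: history=[(12, 5), (13, 8), (14, 19)] -> no version <= 5 -> NONE
v16: WRITE d=29  (d history now [(1, 6), (4, 4), (6, 24), (7, 7), (16, 29)])
v17: WRITE e=33  (e history now [(12, 5), (13, 8), (14, 19), (17, 33)])
v18: WRITE e=23  (e history now [(12, 5), (13, 8), (14, 19), (17, 33), (18, 23)])
v19: WRITE b=20  (b history now [(5, 7), (11, 26), (19, 20)])
v20: WRITE c=31  (c history now [(3, 25), (8, 22), (9, 15), (15, 1), (20, 31)])
v21: WRITE a=6  (a history now [(2, 19), (10, 20), (21, 6)])
READ b @v19: history=[(5, 7), (11, 26), (19, 20)] -> pick v19 -> 20
v22: WRITE d=1  (d history now [(1, 6), (4, 4), (6, 24), (7, 7), (16, 29), (22, 1)])
v23: WRITE b=18  (b history now [(5, 7), (11, 26), (19, 20), (23, 18)])
v24: WRITE d=20  (d history now [(1, 6), (4, 4), (6, 24), (7, 7), (16, 29), (22, 1), (24, 20)])
v25: WRITE b=20  (b history now [(5, 7), (11, 26), (19, 20), (23, 18), (25, 20)])
v26: WRITE b=25  (b history now [(5, 7), (11, 26), (19, 20), (23, 18), (25, 20), (26, 25)])
v27: WRITE c=17  (c history now [(3, 25), (8, 22), (9, 15), (15, 1), (20, 31), (27, 17)])
v28: WRITE d=13  (d history now [(1, 6), (4, 4), (6, 24), (7, 7), (16, 29), (22, 1), (24, 20), (28, 13)])

Answer: 6
25
19
NONE
20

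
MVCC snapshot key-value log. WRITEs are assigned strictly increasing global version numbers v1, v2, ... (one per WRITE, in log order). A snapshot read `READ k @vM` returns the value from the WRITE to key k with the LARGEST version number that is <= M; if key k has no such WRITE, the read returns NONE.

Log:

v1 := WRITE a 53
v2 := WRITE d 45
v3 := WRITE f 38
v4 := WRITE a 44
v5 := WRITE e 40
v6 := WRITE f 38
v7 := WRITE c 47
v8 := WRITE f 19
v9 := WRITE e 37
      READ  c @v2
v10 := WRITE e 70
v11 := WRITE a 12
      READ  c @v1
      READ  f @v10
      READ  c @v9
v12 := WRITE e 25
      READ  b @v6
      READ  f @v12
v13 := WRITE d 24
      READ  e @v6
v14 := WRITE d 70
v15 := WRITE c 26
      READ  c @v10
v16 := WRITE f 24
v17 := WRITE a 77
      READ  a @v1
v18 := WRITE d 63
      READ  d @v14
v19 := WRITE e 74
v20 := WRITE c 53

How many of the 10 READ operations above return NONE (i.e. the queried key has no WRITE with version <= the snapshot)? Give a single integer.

Answer: 3

Derivation:
v1: WRITE a=53  (a history now [(1, 53)])
v2: WRITE d=45  (d history now [(2, 45)])
v3: WRITE f=38  (f history now [(3, 38)])
v4: WRITE a=44  (a history now [(1, 53), (4, 44)])
v5: WRITE e=40  (e history now [(5, 40)])
v6: WRITE f=38  (f history now [(3, 38), (6, 38)])
v7: WRITE c=47  (c history now [(7, 47)])
v8: WRITE f=19  (f history now [(3, 38), (6, 38), (8, 19)])
v9: WRITE e=37  (e history now [(5, 40), (9, 37)])
READ c @v2: history=[(7, 47)] -> no version <= 2 -> NONE
v10: WRITE e=70  (e history now [(5, 40), (9, 37), (10, 70)])
v11: WRITE a=12  (a history now [(1, 53), (4, 44), (11, 12)])
READ c @v1: history=[(7, 47)] -> no version <= 1 -> NONE
READ f @v10: history=[(3, 38), (6, 38), (8, 19)] -> pick v8 -> 19
READ c @v9: history=[(7, 47)] -> pick v7 -> 47
v12: WRITE e=25  (e history now [(5, 40), (9, 37), (10, 70), (12, 25)])
READ b @v6: history=[] -> no version <= 6 -> NONE
READ f @v12: history=[(3, 38), (6, 38), (8, 19)] -> pick v8 -> 19
v13: WRITE d=24  (d history now [(2, 45), (13, 24)])
READ e @v6: history=[(5, 40), (9, 37), (10, 70), (12, 25)] -> pick v5 -> 40
v14: WRITE d=70  (d history now [(2, 45), (13, 24), (14, 70)])
v15: WRITE c=26  (c history now [(7, 47), (15, 26)])
READ c @v10: history=[(7, 47), (15, 26)] -> pick v7 -> 47
v16: WRITE f=24  (f history now [(3, 38), (6, 38), (8, 19), (16, 24)])
v17: WRITE a=77  (a history now [(1, 53), (4, 44), (11, 12), (17, 77)])
READ a @v1: history=[(1, 53), (4, 44), (11, 12), (17, 77)] -> pick v1 -> 53
v18: WRITE d=63  (d history now [(2, 45), (13, 24), (14, 70), (18, 63)])
READ d @v14: history=[(2, 45), (13, 24), (14, 70), (18, 63)] -> pick v14 -> 70
v19: WRITE e=74  (e history now [(5, 40), (9, 37), (10, 70), (12, 25), (19, 74)])
v20: WRITE c=53  (c history now [(7, 47), (15, 26), (20, 53)])
Read results in order: ['NONE', 'NONE', '19', '47', 'NONE', '19', '40', '47', '53', '70']
NONE count = 3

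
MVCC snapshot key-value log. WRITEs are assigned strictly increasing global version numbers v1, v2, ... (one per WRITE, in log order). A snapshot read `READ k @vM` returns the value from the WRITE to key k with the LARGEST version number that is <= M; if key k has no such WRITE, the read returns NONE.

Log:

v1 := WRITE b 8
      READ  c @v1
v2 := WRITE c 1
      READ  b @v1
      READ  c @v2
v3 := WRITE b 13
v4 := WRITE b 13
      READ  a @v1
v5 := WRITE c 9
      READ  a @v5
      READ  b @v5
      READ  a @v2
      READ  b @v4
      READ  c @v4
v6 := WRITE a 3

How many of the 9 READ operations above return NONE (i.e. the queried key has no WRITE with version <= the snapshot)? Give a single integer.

Answer: 4

Derivation:
v1: WRITE b=8  (b history now [(1, 8)])
READ c @v1: history=[] -> no version <= 1 -> NONE
v2: WRITE c=1  (c history now [(2, 1)])
READ b @v1: history=[(1, 8)] -> pick v1 -> 8
READ c @v2: history=[(2, 1)] -> pick v2 -> 1
v3: WRITE b=13  (b history now [(1, 8), (3, 13)])
v4: WRITE b=13  (b history now [(1, 8), (3, 13), (4, 13)])
READ a @v1: history=[] -> no version <= 1 -> NONE
v5: WRITE c=9  (c history now [(2, 1), (5, 9)])
READ a @v5: history=[] -> no version <= 5 -> NONE
READ b @v5: history=[(1, 8), (3, 13), (4, 13)] -> pick v4 -> 13
READ a @v2: history=[] -> no version <= 2 -> NONE
READ b @v4: history=[(1, 8), (3, 13), (4, 13)] -> pick v4 -> 13
READ c @v4: history=[(2, 1), (5, 9)] -> pick v2 -> 1
v6: WRITE a=3  (a history now [(6, 3)])
Read results in order: ['NONE', '8', '1', 'NONE', 'NONE', '13', 'NONE', '13', '1']
NONE count = 4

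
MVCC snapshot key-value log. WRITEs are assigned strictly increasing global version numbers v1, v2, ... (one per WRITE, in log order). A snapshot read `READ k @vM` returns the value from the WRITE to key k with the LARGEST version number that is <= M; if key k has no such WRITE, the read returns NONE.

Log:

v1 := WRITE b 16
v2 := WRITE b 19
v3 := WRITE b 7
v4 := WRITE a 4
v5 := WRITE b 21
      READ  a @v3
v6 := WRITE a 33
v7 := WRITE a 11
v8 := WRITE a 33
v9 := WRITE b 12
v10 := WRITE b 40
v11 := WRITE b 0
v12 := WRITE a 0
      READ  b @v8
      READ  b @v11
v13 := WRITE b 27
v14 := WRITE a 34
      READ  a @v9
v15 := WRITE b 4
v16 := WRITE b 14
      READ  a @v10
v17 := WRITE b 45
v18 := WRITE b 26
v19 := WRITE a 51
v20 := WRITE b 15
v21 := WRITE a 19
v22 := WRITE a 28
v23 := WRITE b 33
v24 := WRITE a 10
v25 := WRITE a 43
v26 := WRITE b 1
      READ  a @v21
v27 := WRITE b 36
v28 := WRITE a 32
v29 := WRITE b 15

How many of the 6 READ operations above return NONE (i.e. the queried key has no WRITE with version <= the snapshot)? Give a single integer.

Answer: 1

Derivation:
v1: WRITE b=16  (b history now [(1, 16)])
v2: WRITE b=19  (b history now [(1, 16), (2, 19)])
v3: WRITE b=7  (b history now [(1, 16), (2, 19), (3, 7)])
v4: WRITE a=4  (a history now [(4, 4)])
v5: WRITE b=21  (b history now [(1, 16), (2, 19), (3, 7), (5, 21)])
READ a @v3: history=[(4, 4)] -> no version <= 3 -> NONE
v6: WRITE a=33  (a history now [(4, 4), (6, 33)])
v7: WRITE a=11  (a history now [(4, 4), (6, 33), (7, 11)])
v8: WRITE a=33  (a history now [(4, 4), (6, 33), (7, 11), (8, 33)])
v9: WRITE b=12  (b history now [(1, 16), (2, 19), (3, 7), (5, 21), (9, 12)])
v10: WRITE b=40  (b history now [(1, 16), (2, 19), (3, 7), (5, 21), (9, 12), (10, 40)])
v11: WRITE b=0  (b history now [(1, 16), (2, 19), (3, 7), (5, 21), (9, 12), (10, 40), (11, 0)])
v12: WRITE a=0  (a history now [(4, 4), (6, 33), (7, 11), (8, 33), (12, 0)])
READ b @v8: history=[(1, 16), (2, 19), (3, 7), (5, 21), (9, 12), (10, 40), (11, 0)] -> pick v5 -> 21
READ b @v11: history=[(1, 16), (2, 19), (3, 7), (5, 21), (9, 12), (10, 40), (11, 0)] -> pick v11 -> 0
v13: WRITE b=27  (b history now [(1, 16), (2, 19), (3, 7), (5, 21), (9, 12), (10, 40), (11, 0), (13, 27)])
v14: WRITE a=34  (a history now [(4, 4), (6, 33), (7, 11), (8, 33), (12, 0), (14, 34)])
READ a @v9: history=[(4, 4), (6, 33), (7, 11), (8, 33), (12, 0), (14, 34)] -> pick v8 -> 33
v15: WRITE b=4  (b history now [(1, 16), (2, 19), (3, 7), (5, 21), (9, 12), (10, 40), (11, 0), (13, 27), (15, 4)])
v16: WRITE b=14  (b history now [(1, 16), (2, 19), (3, 7), (5, 21), (9, 12), (10, 40), (11, 0), (13, 27), (15, 4), (16, 14)])
READ a @v10: history=[(4, 4), (6, 33), (7, 11), (8, 33), (12, 0), (14, 34)] -> pick v8 -> 33
v17: WRITE b=45  (b history now [(1, 16), (2, 19), (3, 7), (5, 21), (9, 12), (10, 40), (11, 0), (13, 27), (15, 4), (16, 14), (17, 45)])
v18: WRITE b=26  (b history now [(1, 16), (2, 19), (3, 7), (5, 21), (9, 12), (10, 40), (11, 0), (13, 27), (15, 4), (16, 14), (17, 45), (18, 26)])
v19: WRITE a=51  (a history now [(4, 4), (6, 33), (7, 11), (8, 33), (12, 0), (14, 34), (19, 51)])
v20: WRITE b=15  (b history now [(1, 16), (2, 19), (3, 7), (5, 21), (9, 12), (10, 40), (11, 0), (13, 27), (15, 4), (16, 14), (17, 45), (18, 26), (20, 15)])
v21: WRITE a=19  (a history now [(4, 4), (6, 33), (7, 11), (8, 33), (12, 0), (14, 34), (19, 51), (21, 19)])
v22: WRITE a=28  (a history now [(4, 4), (6, 33), (7, 11), (8, 33), (12, 0), (14, 34), (19, 51), (21, 19), (22, 28)])
v23: WRITE b=33  (b history now [(1, 16), (2, 19), (3, 7), (5, 21), (9, 12), (10, 40), (11, 0), (13, 27), (15, 4), (16, 14), (17, 45), (18, 26), (20, 15), (23, 33)])
v24: WRITE a=10  (a history now [(4, 4), (6, 33), (7, 11), (8, 33), (12, 0), (14, 34), (19, 51), (21, 19), (22, 28), (24, 10)])
v25: WRITE a=43  (a history now [(4, 4), (6, 33), (7, 11), (8, 33), (12, 0), (14, 34), (19, 51), (21, 19), (22, 28), (24, 10), (25, 43)])
v26: WRITE b=1  (b history now [(1, 16), (2, 19), (3, 7), (5, 21), (9, 12), (10, 40), (11, 0), (13, 27), (15, 4), (16, 14), (17, 45), (18, 26), (20, 15), (23, 33), (26, 1)])
READ a @v21: history=[(4, 4), (6, 33), (7, 11), (8, 33), (12, 0), (14, 34), (19, 51), (21, 19), (22, 28), (24, 10), (25, 43)] -> pick v21 -> 19
v27: WRITE b=36  (b history now [(1, 16), (2, 19), (3, 7), (5, 21), (9, 12), (10, 40), (11, 0), (13, 27), (15, 4), (16, 14), (17, 45), (18, 26), (20, 15), (23, 33), (26, 1), (27, 36)])
v28: WRITE a=32  (a history now [(4, 4), (6, 33), (7, 11), (8, 33), (12, 0), (14, 34), (19, 51), (21, 19), (22, 28), (24, 10), (25, 43), (28, 32)])
v29: WRITE b=15  (b history now [(1, 16), (2, 19), (3, 7), (5, 21), (9, 12), (10, 40), (11, 0), (13, 27), (15, 4), (16, 14), (17, 45), (18, 26), (20, 15), (23, 33), (26, 1), (27, 36), (29, 15)])
Read results in order: ['NONE', '21', '0', '33', '33', '19']
NONE count = 1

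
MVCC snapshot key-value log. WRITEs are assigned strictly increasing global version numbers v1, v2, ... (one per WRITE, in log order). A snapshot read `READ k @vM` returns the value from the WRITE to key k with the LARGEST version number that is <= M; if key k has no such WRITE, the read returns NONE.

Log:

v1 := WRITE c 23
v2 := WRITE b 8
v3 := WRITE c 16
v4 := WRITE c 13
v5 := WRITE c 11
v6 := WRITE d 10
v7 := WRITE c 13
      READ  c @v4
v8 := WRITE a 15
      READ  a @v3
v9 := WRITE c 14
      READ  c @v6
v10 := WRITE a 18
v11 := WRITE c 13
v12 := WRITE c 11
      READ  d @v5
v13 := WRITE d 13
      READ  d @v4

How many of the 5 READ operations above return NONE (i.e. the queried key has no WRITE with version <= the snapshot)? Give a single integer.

Answer: 3

Derivation:
v1: WRITE c=23  (c history now [(1, 23)])
v2: WRITE b=8  (b history now [(2, 8)])
v3: WRITE c=16  (c history now [(1, 23), (3, 16)])
v4: WRITE c=13  (c history now [(1, 23), (3, 16), (4, 13)])
v5: WRITE c=11  (c history now [(1, 23), (3, 16), (4, 13), (5, 11)])
v6: WRITE d=10  (d history now [(6, 10)])
v7: WRITE c=13  (c history now [(1, 23), (3, 16), (4, 13), (5, 11), (7, 13)])
READ c @v4: history=[(1, 23), (3, 16), (4, 13), (5, 11), (7, 13)] -> pick v4 -> 13
v8: WRITE a=15  (a history now [(8, 15)])
READ a @v3: history=[(8, 15)] -> no version <= 3 -> NONE
v9: WRITE c=14  (c history now [(1, 23), (3, 16), (4, 13), (5, 11), (7, 13), (9, 14)])
READ c @v6: history=[(1, 23), (3, 16), (4, 13), (5, 11), (7, 13), (9, 14)] -> pick v5 -> 11
v10: WRITE a=18  (a history now [(8, 15), (10, 18)])
v11: WRITE c=13  (c history now [(1, 23), (3, 16), (4, 13), (5, 11), (7, 13), (9, 14), (11, 13)])
v12: WRITE c=11  (c history now [(1, 23), (3, 16), (4, 13), (5, 11), (7, 13), (9, 14), (11, 13), (12, 11)])
READ d @v5: history=[(6, 10)] -> no version <= 5 -> NONE
v13: WRITE d=13  (d history now [(6, 10), (13, 13)])
READ d @v4: history=[(6, 10), (13, 13)] -> no version <= 4 -> NONE
Read results in order: ['13', 'NONE', '11', 'NONE', 'NONE']
NONE count = 3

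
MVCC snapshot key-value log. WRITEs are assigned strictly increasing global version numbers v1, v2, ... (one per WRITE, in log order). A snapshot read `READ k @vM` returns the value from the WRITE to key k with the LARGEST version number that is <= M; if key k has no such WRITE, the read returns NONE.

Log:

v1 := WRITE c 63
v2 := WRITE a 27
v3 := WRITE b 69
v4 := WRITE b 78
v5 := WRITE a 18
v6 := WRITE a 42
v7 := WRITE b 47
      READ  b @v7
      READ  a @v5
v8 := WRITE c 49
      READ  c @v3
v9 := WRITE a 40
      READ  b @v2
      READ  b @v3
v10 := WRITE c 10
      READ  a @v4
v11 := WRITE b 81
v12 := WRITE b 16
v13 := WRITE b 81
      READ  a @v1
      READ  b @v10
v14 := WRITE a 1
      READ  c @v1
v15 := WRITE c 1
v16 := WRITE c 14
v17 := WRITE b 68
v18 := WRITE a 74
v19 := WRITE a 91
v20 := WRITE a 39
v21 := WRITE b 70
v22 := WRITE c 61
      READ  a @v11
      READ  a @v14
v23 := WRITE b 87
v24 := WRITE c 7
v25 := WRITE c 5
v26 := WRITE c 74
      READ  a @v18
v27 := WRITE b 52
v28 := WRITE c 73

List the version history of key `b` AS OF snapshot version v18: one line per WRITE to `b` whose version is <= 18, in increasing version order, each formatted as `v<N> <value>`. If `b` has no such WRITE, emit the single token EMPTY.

Scan writes for key=b with version <= 18:
  v1 WRITE c 63 -> skip
  v2 WRITE a 27 -> skip
  v3 WRITE b 69 -> keep
  v4 WRITE b 78 -> keep
  v5 WRITE a 18 -> skip
  v6 WRITE a 42 -> skip
  v7 WRITE b 47 -> keep
  v8 WRITE c 49 -> skip
  v9 WRITE a 40 -> skip
  v10 WRITE c 10 -> skip
  v11 WRITE b 81 -> keep
  v12 WRITE b 16 -> keep
  v13 WRITE b 81 -> keep
  v14 WRITE a 1 -> skip
  v15 WRITE c 1 -> skip
  v16 WRITE c 14 -> skip
  v17 WRITE b 68 -> keep
  v18 WRITE a 74 -> skip
  v19 WRITE a 91 -> skip
  v20 WRITE a 39 -> skip
  v21 WRITE b 70 -> drop (> snap)
  v22 WRITE c 61 -> skip
  v23 WRITE b 87 -> drop (> snap)
  v24 WRITE c 7 -> skip
  v25 WRITE c 5 -> skip
  v26 WRITE c 74 -> skip
  v27 WRITE b 52 -> drop (> snap)
  v28 WRITE c 73 -> skip
Collected: [(3, 69), (4, 78), (7, 47), (11, 81), (12, 16), (13, 81), (17, 68)]

Answer: v3 69
v4 78
v7 47
v11 81
v12 16
v13 81
v17 68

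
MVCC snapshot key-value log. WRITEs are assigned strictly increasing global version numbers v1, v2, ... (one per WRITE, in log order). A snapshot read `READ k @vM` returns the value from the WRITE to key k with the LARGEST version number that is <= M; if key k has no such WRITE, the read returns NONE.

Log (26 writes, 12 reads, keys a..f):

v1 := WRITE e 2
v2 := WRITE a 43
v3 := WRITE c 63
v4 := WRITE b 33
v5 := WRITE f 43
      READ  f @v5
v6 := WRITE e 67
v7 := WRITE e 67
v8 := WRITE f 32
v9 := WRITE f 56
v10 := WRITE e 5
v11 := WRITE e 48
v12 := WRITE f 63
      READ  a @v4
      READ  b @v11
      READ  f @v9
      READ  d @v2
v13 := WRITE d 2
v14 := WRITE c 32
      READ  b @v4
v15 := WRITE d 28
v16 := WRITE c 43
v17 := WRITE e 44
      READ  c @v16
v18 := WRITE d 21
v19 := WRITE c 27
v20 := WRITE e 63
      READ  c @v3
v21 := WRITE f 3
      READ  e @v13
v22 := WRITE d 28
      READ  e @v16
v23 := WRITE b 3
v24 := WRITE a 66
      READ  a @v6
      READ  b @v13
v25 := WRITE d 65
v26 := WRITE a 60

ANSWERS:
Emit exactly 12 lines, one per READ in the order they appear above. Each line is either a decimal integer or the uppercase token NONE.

v1: WRITE e=2  (e history now [(1, 2)])
v2: WRITE a=43  (a history now [(2, 43)])
v3: WRITE c=63  (c history now [(3, 63)])
v4: WRITE b=33  (b history now [(4, 33)])
v5: WRITE f=43  (f history now [(5, 43)])
READ f @v5: history=[(5, 43)] -> pick v5 -> 43
v6: WRITE e=67  (e history now [(1, 2), (6, 67)])
v7: WRITE e=67  (e history now [(1, 2), (6, 67), (7, 67)])
v8: WRITE f=32  (f history now [(5, 43), (8, 32)])
v9: WRITE f=56  (f history now [(5, 43), (8, 32), (9, 56)])
v10: WRITE e=5  (e history now [(1, 2), (6, 67), (7, 67), (10, 5)])
v11: WRITE e=48  (e history now [(1, 2), (6, 67), (7, 67), (10, 5), (11, 48)])
v12: WRITE f=63  (f history now [(5, 43), (8, 32), (9, 56), (12, 63)])
READ a @v4: history=[(2, 43)] -> pick v2 -> 43
READ b @v11: history=[(4, 33)] -> pick v4 -> 33
READ f @v9: history=[(5, 43), (8, 32), (9, 56), (12, 63)] -> pick v9 -> 56
READ d @v2: history=[] -> no version <= 2 -> NONE
v13: WRITE d=2  (d history now [(13, 2)])
v14: WRITE c=32  (c history now [(3, 63), (14, 32)])
READ b @v4: history=[(4, 33)] -> pick v4 -> 33
v15: WRITE d=28  (d history now [(13, 2), (15, 28)])
v16: WRITE c=43  (c history now [(3, 63), (14, 32), (16, 43)])
v17: WRITE e=44  (e history now [(1, 2), (6, 67), (7, 67), (10, 5), (11, 48), (17, 44)])
READ c @v16: history=[(3, 63), (14, 32), (16, 43)] -> pick v16 -> 43
v18: WRITE d=21  (d history now [(13, 2), (15, 28), (18, 21)])
v19: WRITE c=27  (c history now [(3, 63), (14, 32), (16, 43), (19, 27)])
v20: WRITE e=63  (e history now [(1, 2), (6, 67), (7, 67), (10, 5), (11, 48), (17, 44), (20, 63)])
READ c @v3: history=[(3, 63), (14, 32), (16, 43), (19, 27)] -> pick v3 -> 63
v21: WRITE f=3  (f history now [(5, 43), (8, 32), (9, 56), (12, 63), (21, 3)])
READ e @v13: history=[(1, 2), (6, 67), (7, 67), (10, 5), (11, 48), (17, 44), (20, 63)] -> pick v11 -> 48
v22: WRITE d=28  (d history now [(13, 2), (15, 28), (18, 21), (22, 28)])
READ e @v16: history=[(1, 2), (6, 67), (7, 67), (10, 5), (11, 48), (17, 44), (20, 63)] -> pick v11 -> 48
v23: WRITE b=3  (b history now [(4, 33), (23, 3)])
v24: WRITE a=66  (a history now [(2, 43), (24, 66)])
READ a @v6: history=[(2, 43), (24, 66)] -> pick v2 -> 43
READ b @v13: history=[(4, 33), (23, 3)] -> pick v4 -> 33
v25: WRITE d=65  (d history now [(13, 2), (15, 28), (18, 21), (22, 28), (25, 65)])
v26: WRITE a=60  (a history now [(2, 43), (24, 66), (26, 60)])

Answer: 43
43
33
56
NONE
33
43
63
48
48
43
33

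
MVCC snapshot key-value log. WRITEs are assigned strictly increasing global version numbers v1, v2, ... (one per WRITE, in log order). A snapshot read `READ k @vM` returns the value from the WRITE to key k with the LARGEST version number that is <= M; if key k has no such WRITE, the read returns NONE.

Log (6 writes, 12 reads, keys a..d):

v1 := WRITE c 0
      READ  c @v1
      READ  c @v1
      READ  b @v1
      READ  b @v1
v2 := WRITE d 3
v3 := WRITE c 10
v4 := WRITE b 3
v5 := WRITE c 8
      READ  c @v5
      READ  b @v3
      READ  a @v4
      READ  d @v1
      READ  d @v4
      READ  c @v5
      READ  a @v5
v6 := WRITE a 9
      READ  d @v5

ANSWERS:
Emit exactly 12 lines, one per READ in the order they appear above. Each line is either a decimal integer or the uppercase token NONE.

Answer: 0
0
NONE
NONE
8
NONE
NONE
NONE
3
8
NONE
3

Derivation:
v1: WRITE c=0  (c history now [(1, 0)])
READ c @v1: history=[(1, 0)] -> pick v1 -> 0
READ c @v1: history=[(1, 0)] -> pick v1 -> 0
READ b @v1: history=[] -> no version <= 1 -> NONE
READ b @v1: history=[] -> no version <= 1 -> NONE
v2: WRITE d=3  (d history now [(2, 3)])
v3: WRITE c=10  (c history now [(1, 0), (3, 10)])
v4: WRITE b=3  (b history now [(4, 3)])
v5: WRITE c=8  (c history now [(1, 0), (3, 10), (5, 8)])
READ c @v5: history=[(1, 0), (3, 10), (5, 8)] -> pick v5 -> 8
READ b @v3: history=[(4, 3)] -> no version <= 3 -> NONE
READ a @v4: history=[] -> no version <= 4 -> NONE
READ d @v1: history=[(2, 3)] -> no version <= 1 -> NONE
READ d @v4: history=[(2, 3)] -> pick v2 -> 3
READ c @v5: history=[(1, 0), (3, 10), (5, 8)] -> pick v5 -> 8
READ a @v5: history=[] -> no version <= 5 -> NONE
v6: WRITE a=9  (a history now [(6, 9)])
READ d @v5: history=[(2, 3)] -> pick v2 -> 3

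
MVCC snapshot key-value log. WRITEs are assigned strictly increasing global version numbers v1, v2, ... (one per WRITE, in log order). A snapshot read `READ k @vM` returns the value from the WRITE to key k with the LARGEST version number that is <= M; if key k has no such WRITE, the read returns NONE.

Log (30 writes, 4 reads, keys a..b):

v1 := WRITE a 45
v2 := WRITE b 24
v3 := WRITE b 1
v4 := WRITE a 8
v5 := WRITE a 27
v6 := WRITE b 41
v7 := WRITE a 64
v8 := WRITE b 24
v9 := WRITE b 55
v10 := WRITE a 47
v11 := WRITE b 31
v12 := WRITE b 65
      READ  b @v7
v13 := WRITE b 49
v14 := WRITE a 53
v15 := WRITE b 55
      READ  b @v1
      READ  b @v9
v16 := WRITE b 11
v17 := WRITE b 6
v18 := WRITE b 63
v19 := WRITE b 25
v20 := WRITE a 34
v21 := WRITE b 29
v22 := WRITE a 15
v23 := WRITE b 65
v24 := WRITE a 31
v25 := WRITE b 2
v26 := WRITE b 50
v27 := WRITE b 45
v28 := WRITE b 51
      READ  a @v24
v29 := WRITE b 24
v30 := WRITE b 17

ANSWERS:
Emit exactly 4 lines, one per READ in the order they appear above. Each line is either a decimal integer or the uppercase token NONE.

v1: WRITE a=45  (a history now [(1, 45)])
v2: WRITE b=24  (b history now [(2, 24)])
v3: WRITE b=1  (b history now [(2, 24), (3, 1)])
v4: WRITE a=8  (a history now [(1, 45), (4, 8)])
v5: WRITE a=27  (a history now [(1, 45), (4, 8), (5, 27)])
v6: WRITE b=41  (b history now [(2, 24), (3, 1), (6, 41)])
v7: WRITE a=64  (a history now [(1, 45), (4, 8), (5, 27), (7, 64)])
v8: WRITE b=24  (b history now [(2, 24), (3, 1), (6, 41), (8, 24)])
v9: WRITE b=55  (b history now [(2, 24), (3, 1), (6, 41), (8, 24), (9, 55)])
v10: WRITE a=47  (a history now [(1, 45), (4, 8), (5, 27), (7, 64), (10, 47)])
v11: WRITE b=31  (b history now [(2, 24), (3, 1), (6, 41), (8, 24), (9, 55), (11, 31)])
v12: WRITE b=65  (b history now [(2, 24), (3, 1), (6, 41), (8, 24), (9, 55), (11, 31), (12, 65)])
READ b @v7: history=[(2, 24), (3, 1), (6, 41), (8, 24), (9, 55), (11, 31), (12, 65)] -> pick v6 -> 41
v13: WRITE b=49  (b history now [(2, 24), (3, 1), (6, 41), (8, 24), (9, 55), (11, 31), (12, 65), (13, 49)])
v14: WRITE a=53  (a history now [(1, 45), (4, 8), (5, 27), (7, 64), (10, 47), (14, 53)])
v15: WRITE b=55  (b history now [(2, 24), (3, 1), (6, 41), (8, 24), (9, 55), (11, 31), (12, 65), (13, 49), (15, 55)])
READ b @v1: history=[(2, 24), (3, 1), (6, 41), (8, 24), (9, 55), (11, 31), (12, 65), (13, 49), (15, 55)] -> no version <= 1 -> NONE
READ b @v9: history=[(2, 24), (3, 1), (6, 41), (8, 24), (9, 55), (11, 31), (12, 65), (13, 49), (15, 55)] -> pick v9 -> 55
v16: WRITE b=11  (b history now [(2, 24), (3, 1), (6, 41), (8, 24), (9, 55), (11, 31), (12, 65), (13, 49), (15, 55), (16, 11)])
v17: WRITE b=6  (b history now [(2, 24), (3, 1), (6, 41), (8, 24), (9, 55), (11, 31), (12, 65), (13, 49), (15, 55), (16, 11), (17, 6)])
v18: WRITE b=63  (b history now [(2, 24), (3, 1), (6, 41), (8, 24), (9, 55), (11, 31), (12, 65), (13, 49), (15, 55), (16, 11), (17, 6), (18, 63)])
v19: WRITE b=25  (b history now [(2, 24), (3, 1), (6, 41), (8, 24), (9, 55), (11, 31), (12, 65), (13, 49), (15, 55), (16, 11), (17, 6), (18, 63), (19, 25)])
v20: WRITE a=34  (a history now [(1, 45), (4, 8), (5, 27), (7, 64), (10, 47), (14, 53), (20, 34)])
v21: WRITE b=29  (b history now [(2, 24), (3, 1), (6, 41), (8, 24), (9, 55), (11, 31), (12, 65), (13, 49), (15, 55), (16, 11), (17, 6), (18, 63), (19, 25), (21, 29)])
v22: WRITE a=15  (a history now [(1, 45), (4, 8), (5, 27), (7, 64), (10, 47), (14, 53), (20, 34), (22, 15)])
v23: WRITE b=65  (b history now [(2, 24), (3, 1), (6, 41), (8, 24), (9, 55), (11, 31), (12, 65), (13, 49), (15, 55), (16, 11), (17, 6), (18, 63), (19, 25), (21, 29), (23, 65)])
v24: WRITE a=31  (a history now [(1, 45), (4, 8), (5, 27), (7, 64), (10, 47), (14, 53), (20, 34), (22, 15), (24, 31)])
v25: WRITE b=2  (b history now [(2, 24), (3, 1), (6, 41), (8, 24), (9, 55), (11, 31), (12, 65), (13, 49), (15, 55), (16, 11), (17, 6), (18, 63), (19, 25), (21, 29), (23, 65), (25, 2)])
v26: WRITE b=50  (b history now [(2, 24), (3, 1), (6, 41), (8, 24), (9, 55), (11, 31), (12, 65), (13, 49), (15, 55), (16, 11), (17, 6), (18, 63), (19, 25), (21, 29), (23, 65), (25, 2), (26, 50)])
v27: WRITE b=45  (b history now [(2, 24), (3, 1), (6, 41), (8, 24), (9, 55), (11, 31), (12, 65), (13, 49), (15, 55), (16, 11), (17, 6), (18, 63), (19, 25), (21, 29), (23, 65), (25, 2), (26, 50), (27, 45)])
v28: WRITE b=51  (b history now [(2, 24), (3, 1), (6, 41), (8, 24), (9, 55), (11, 31), (12, 65), (13, 49), (15, 55), (16, 11), (17, 6), (18, 63), (19, 25), (21, 29), (23, 65), (25, 2), (26, 50), (27, 45), (28, 51)])
READ a @v24: history=[(1, 45), (4, 8), (5, 27), (7, 64), (10, 47), (14, 53), (20, 34), (22, 15), (24, 31)] -> pick v24 -> 31
v29: WRITE b=24  (b history now [(2, 24), (3, 1), (6, 41), (8, 24), (9, 55), (11, 31), (12, 65), (13, 49), (15, 55), (16, 11), (17, 6), (18, 63), (19, 25), (21, 29), (23, 65), (25, 2), (26, 50), (27, 45), (28, 51), (29, 24)])
v30: WRITE b=17  (b history now [(2, 24), (3, 1), (6, 41), (8, 24), (9, 55), (11, 31), (12, 65), (13, 49), (15, 55), (16, 11), (17, 6), (18, 63), (19, 25), (21, 29), (23, 65), (25, 2), (26, 50), (27, 45), (28, 51), (29, 24), (30, 17)])

Answer: 41
NONE
55
31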